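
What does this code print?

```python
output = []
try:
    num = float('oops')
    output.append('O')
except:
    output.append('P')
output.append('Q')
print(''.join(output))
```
PQ

Exception raised in try, caught by bare except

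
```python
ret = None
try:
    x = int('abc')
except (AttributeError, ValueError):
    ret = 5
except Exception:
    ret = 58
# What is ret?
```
5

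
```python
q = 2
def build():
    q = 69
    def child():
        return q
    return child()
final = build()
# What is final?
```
69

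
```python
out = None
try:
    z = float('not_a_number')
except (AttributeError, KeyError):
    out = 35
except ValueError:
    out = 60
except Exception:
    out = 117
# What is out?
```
60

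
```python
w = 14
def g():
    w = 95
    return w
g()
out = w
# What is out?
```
14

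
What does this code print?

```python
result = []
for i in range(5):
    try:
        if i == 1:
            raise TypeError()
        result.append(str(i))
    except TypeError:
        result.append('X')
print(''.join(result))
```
0X234

Exception on i=1 caught, loop continues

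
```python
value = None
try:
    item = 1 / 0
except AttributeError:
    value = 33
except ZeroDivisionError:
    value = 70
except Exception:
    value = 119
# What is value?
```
70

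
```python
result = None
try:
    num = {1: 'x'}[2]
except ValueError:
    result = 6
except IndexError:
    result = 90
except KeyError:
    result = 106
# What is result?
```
106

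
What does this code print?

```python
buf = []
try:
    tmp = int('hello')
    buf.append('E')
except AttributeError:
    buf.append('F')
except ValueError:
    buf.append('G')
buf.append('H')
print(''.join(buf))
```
GH

ValueError is caught by its specific handler, not AttributeError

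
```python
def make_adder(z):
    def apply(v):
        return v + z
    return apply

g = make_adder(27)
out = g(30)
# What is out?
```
57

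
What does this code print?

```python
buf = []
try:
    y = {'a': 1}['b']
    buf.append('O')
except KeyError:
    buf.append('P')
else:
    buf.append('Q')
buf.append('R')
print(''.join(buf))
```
PR

else block skipped when exception is caught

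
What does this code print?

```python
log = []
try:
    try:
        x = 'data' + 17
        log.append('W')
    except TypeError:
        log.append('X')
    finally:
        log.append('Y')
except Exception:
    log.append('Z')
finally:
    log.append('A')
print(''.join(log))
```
XYA

Both finally blocks run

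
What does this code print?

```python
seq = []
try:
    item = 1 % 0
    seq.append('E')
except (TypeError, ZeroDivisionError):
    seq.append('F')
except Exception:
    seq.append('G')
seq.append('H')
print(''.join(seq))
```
FH

ZeroDivisionError matches tuple containing it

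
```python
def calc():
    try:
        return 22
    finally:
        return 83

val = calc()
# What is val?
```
83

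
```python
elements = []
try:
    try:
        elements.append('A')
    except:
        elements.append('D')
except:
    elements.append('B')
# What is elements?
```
['A']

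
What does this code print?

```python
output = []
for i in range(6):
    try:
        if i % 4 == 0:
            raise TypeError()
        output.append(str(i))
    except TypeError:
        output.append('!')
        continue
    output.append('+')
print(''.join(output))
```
!1+2+3+!5+

continue in except skips rest of loop body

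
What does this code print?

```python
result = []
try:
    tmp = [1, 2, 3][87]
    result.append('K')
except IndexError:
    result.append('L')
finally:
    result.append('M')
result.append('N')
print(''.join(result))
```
LMN

finally always runs, even after exception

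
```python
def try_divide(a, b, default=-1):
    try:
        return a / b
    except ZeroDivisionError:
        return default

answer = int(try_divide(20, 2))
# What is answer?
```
10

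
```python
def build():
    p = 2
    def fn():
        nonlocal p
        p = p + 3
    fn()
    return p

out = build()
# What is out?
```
5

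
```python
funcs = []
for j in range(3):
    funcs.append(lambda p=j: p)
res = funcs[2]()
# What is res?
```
2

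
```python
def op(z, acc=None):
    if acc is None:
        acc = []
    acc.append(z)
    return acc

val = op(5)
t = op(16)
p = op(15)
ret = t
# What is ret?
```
[16]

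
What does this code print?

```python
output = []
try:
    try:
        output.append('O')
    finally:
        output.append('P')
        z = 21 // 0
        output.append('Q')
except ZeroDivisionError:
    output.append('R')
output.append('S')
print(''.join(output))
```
OPRS

Exception in inner finally caught by outer except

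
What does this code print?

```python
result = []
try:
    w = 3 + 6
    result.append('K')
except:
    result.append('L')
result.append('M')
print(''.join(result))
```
KM

No exception, try block completes normally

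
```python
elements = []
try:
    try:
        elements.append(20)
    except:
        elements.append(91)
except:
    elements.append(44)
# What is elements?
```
[20]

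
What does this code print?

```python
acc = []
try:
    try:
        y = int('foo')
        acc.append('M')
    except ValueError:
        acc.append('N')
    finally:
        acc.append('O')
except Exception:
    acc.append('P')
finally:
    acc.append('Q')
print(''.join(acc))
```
NOQ

Both finally blocks run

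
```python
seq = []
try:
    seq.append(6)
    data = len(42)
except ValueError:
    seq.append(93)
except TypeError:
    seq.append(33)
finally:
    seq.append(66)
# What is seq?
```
[6, 33, 66]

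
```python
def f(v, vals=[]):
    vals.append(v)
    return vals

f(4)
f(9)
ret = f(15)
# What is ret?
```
[4, 9, 15]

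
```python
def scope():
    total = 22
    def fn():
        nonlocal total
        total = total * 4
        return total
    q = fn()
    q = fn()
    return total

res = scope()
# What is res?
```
352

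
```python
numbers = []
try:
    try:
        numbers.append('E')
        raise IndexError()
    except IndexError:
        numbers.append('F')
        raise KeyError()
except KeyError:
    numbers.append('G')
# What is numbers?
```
['E', 'F', 'G']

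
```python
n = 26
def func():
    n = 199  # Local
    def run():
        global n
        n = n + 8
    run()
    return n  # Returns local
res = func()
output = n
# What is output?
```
34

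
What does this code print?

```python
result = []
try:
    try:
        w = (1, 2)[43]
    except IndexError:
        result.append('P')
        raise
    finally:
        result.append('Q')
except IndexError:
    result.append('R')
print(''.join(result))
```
PQR

finally runs before re-raised exception propagates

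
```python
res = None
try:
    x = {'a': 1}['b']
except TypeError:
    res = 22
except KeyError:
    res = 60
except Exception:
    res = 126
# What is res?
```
60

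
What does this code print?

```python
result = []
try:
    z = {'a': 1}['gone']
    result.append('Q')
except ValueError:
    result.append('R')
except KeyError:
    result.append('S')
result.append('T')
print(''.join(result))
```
ST

KeyError is caught by its specific handler, not ValueError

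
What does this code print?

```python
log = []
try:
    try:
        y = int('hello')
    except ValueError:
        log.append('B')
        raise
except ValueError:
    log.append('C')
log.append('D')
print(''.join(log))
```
BCD

raise without argument re-raises current exception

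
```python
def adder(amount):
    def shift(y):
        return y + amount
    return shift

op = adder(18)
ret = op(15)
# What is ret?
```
33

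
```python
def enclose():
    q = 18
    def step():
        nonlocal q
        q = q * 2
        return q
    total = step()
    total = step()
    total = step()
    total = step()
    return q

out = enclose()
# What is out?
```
288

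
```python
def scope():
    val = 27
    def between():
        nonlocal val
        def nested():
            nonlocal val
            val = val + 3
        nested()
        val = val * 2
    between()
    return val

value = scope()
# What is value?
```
60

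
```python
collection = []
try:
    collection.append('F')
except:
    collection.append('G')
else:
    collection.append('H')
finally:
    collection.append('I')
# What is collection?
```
['F', 'H', 'I']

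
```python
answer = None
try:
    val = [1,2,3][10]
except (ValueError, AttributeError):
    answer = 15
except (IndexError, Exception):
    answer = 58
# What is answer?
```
58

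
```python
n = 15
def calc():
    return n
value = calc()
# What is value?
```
15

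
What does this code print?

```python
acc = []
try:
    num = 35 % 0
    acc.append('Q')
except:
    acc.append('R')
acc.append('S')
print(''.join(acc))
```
RS

Exception raised in try, caught by bare except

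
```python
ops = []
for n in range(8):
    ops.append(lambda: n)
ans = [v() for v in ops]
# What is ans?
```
[7, 7, 7, 7, 7, 7, 7, 7]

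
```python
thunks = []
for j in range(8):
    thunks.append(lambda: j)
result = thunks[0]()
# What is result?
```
7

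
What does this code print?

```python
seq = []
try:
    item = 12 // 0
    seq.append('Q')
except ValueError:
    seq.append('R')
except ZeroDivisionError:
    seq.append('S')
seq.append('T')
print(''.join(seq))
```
ST

ZeroDivisionError is caught by its specific handler, not ValueError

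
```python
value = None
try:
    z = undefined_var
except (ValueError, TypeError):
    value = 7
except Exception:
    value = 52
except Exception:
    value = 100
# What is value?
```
52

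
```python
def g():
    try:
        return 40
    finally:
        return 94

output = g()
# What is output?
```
94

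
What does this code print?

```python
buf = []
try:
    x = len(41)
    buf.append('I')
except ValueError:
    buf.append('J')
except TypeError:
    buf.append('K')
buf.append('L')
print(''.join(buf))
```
KL

TypeError is caught by its specific handler, not ValueError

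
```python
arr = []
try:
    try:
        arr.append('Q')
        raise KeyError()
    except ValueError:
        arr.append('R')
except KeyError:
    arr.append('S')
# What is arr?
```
['Q', 'S']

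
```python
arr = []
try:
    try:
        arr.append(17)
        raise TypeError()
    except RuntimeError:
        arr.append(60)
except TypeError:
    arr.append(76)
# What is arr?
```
[17, 76]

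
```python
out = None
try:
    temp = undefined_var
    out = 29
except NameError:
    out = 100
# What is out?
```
100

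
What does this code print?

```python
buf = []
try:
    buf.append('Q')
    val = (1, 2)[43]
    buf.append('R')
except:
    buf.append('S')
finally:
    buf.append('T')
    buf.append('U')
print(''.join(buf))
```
QSTU

Code before exception runs, then except, then all of finally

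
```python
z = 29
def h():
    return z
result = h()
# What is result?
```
29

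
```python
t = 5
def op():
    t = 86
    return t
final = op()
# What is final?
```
86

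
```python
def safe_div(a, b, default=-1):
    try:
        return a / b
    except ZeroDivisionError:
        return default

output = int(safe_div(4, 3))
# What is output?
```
1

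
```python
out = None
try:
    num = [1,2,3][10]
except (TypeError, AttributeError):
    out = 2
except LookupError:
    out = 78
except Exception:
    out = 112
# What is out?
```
78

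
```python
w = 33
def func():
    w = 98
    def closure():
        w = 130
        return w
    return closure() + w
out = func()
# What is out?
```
228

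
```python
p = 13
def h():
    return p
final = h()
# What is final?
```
13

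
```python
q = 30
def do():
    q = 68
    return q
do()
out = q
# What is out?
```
30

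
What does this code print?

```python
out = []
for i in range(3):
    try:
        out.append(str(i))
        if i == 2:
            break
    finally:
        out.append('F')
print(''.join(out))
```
0F1F2F

finally runs even when breaking out of loop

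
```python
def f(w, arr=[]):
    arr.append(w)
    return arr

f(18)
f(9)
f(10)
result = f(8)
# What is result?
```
[18, 9, 10, 8]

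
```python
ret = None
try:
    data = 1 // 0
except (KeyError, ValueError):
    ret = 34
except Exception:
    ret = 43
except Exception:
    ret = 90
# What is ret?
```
43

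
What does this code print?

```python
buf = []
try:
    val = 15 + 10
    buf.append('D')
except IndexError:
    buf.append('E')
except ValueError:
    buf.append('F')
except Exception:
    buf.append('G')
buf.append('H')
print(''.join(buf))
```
DH

No exception, try block completes normally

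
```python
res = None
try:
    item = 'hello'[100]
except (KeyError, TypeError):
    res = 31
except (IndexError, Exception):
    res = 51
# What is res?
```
51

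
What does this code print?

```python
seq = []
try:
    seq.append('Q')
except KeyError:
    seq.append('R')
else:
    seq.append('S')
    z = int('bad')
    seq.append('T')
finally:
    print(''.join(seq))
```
QS

Try succeeds, else appends 'S', ValueError in else is uncaught, finally prints before exception propagates ('T' never appended)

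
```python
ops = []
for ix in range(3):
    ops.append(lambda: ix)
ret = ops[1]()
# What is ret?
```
2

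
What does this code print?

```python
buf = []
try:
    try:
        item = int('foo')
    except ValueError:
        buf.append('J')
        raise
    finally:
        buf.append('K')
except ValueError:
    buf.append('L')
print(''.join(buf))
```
JKL

finally runs before re-raised exception propagates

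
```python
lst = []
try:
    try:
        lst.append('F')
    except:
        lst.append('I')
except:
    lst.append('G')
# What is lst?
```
['F']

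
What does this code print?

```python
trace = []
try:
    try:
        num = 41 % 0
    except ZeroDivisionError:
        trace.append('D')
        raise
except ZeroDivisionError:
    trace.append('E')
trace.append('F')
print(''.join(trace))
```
DEF

raise without argument re-raises current exception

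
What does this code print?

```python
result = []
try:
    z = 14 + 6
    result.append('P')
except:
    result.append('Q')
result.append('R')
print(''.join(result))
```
PR

No exception, try block completes normally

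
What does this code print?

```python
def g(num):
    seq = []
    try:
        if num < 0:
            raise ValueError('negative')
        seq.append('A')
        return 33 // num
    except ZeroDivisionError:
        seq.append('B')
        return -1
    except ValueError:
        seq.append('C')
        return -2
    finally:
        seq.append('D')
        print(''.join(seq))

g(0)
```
ABD

num=0 causes ZeroDivisionError, caught, finally prints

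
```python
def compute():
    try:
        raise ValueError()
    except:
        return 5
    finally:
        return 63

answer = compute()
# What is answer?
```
63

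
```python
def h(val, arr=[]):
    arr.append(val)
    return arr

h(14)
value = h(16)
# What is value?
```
[14, 16]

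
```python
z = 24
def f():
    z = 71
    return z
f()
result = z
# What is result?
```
24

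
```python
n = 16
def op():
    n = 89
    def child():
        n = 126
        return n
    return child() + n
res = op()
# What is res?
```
215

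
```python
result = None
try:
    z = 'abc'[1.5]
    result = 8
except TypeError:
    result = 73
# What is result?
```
73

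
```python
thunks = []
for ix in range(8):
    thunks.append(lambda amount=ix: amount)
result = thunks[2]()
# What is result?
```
2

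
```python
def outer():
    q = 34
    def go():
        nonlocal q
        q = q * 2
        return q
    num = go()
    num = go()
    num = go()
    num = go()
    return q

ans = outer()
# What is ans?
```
544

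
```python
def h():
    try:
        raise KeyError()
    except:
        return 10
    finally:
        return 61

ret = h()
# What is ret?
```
61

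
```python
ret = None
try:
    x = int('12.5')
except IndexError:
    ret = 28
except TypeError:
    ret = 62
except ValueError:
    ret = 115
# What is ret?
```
115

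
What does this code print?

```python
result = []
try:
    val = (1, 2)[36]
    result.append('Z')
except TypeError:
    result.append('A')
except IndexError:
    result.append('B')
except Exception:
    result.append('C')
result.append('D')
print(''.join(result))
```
BD

IndexError matches before generic Exception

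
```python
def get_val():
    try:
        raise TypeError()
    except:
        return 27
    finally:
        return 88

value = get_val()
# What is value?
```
88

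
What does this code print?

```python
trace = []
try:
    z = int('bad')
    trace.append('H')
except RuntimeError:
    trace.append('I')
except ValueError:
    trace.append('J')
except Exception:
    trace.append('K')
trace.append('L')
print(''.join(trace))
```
JL

ValueError matches before generic Exception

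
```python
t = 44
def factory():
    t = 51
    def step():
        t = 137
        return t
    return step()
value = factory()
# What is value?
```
137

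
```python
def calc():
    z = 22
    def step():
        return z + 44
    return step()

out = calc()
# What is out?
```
66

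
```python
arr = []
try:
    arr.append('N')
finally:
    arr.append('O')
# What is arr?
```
['N', 'O']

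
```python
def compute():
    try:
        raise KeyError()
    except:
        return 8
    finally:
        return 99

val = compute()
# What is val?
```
99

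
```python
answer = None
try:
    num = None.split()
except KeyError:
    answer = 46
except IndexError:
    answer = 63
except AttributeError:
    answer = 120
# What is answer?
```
120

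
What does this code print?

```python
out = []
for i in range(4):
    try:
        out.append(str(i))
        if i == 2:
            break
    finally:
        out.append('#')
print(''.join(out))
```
0#1#2#

finally runs even when breaking out of loop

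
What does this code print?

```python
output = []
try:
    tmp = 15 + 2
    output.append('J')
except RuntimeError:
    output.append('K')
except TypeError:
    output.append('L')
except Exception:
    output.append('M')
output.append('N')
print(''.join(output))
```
JN

No exception, try block completes normally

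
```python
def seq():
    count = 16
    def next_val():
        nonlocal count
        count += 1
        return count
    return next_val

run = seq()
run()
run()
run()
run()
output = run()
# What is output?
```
21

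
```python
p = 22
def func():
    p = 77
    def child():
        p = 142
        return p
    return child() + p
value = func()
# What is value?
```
219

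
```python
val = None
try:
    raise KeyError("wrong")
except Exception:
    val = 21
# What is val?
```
21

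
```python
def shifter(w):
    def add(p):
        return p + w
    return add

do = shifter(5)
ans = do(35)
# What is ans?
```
40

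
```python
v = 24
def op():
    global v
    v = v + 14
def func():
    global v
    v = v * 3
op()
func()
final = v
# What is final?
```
114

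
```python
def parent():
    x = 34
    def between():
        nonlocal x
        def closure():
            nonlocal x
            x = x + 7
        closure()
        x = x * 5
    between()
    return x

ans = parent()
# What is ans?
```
205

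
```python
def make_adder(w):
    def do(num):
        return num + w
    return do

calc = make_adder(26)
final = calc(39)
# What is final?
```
65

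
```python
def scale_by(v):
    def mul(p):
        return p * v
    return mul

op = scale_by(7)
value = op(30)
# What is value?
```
210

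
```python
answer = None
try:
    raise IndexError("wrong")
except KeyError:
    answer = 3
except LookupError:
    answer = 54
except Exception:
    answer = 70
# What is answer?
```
54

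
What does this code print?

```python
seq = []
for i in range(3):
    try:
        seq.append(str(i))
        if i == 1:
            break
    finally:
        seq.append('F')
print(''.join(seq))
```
0F1F

finally runs even when breaking out of loop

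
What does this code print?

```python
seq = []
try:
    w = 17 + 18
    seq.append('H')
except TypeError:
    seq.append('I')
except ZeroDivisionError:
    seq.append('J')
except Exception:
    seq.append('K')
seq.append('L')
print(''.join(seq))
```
HL

No exception, try block completes normally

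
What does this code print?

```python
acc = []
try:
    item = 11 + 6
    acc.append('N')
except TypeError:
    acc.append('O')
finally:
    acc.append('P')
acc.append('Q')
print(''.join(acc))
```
NPQ

finally runs after normal execution too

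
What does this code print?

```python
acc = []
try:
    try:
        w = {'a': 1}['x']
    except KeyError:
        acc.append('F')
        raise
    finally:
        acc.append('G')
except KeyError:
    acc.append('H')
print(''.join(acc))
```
FGH

finally runs before re-raised exception propagates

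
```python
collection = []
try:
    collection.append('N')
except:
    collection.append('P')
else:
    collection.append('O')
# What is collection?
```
['N', 'O']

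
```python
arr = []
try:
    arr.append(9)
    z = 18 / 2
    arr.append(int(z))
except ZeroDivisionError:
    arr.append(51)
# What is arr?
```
[9, 9]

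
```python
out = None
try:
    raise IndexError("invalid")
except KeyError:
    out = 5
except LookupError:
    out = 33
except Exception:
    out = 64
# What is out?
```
33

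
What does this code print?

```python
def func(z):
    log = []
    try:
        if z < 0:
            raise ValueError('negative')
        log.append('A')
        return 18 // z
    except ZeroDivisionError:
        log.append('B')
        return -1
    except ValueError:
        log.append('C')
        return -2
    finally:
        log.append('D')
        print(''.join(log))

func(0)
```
ABD

z=0 causes ZeroDivisionError, caught, finally prints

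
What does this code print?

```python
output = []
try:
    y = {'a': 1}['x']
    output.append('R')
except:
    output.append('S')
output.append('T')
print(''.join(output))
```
ST

Exception raised in try, caught by bare except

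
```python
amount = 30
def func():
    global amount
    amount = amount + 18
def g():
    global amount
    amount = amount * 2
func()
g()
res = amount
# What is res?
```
96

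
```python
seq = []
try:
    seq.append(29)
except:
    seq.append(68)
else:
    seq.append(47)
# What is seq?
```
[29, 47]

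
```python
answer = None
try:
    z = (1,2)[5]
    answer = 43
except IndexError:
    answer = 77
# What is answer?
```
77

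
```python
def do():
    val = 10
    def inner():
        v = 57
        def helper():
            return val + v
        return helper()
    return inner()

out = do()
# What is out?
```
67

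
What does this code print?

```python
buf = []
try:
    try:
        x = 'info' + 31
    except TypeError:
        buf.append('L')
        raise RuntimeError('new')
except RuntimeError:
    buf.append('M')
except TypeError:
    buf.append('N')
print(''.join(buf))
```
LM

New RuntimeError raised, caught by outer RuntimeError handler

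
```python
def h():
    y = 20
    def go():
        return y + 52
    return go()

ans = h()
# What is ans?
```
72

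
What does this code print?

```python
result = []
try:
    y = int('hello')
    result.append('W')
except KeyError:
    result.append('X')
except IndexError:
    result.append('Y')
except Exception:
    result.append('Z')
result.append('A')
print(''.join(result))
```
ZA

ValueError not specifically caught, falls to Exception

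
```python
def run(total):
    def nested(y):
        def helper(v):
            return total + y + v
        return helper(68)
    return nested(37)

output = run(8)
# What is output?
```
113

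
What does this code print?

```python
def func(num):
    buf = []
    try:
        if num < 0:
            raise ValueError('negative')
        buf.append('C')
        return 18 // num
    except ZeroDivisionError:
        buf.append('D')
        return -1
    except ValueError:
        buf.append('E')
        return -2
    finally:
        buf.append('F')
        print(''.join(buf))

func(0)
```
CDF

num=0 causes ZeroDivisionError, caught, finally prints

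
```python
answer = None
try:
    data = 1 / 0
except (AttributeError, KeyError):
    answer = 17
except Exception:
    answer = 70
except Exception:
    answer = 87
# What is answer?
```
70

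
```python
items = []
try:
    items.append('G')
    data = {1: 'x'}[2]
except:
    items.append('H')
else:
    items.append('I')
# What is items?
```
['G', 'H']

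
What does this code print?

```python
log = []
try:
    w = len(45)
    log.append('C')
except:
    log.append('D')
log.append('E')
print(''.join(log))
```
DE

Exception raised in try, caught by bare except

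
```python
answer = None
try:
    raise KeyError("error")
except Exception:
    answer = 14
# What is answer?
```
14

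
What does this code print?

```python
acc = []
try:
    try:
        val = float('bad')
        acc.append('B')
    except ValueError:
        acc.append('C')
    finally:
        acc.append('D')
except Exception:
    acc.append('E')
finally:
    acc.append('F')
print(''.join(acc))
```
CDF

Both finally blocks run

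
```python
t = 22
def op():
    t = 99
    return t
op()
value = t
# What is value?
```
22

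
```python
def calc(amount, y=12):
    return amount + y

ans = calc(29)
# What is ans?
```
41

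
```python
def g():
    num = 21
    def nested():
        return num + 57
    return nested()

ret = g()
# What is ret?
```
78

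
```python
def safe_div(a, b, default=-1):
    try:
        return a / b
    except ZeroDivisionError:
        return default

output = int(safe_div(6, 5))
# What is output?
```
1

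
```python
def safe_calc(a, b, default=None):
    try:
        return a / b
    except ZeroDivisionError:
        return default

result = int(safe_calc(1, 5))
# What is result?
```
0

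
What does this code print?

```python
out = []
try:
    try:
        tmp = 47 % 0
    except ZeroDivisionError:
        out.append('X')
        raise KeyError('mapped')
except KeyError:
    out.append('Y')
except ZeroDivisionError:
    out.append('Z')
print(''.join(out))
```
XY

New KeyError raised, caught by outer KeyError handler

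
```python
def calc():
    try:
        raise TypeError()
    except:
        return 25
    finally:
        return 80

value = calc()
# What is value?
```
80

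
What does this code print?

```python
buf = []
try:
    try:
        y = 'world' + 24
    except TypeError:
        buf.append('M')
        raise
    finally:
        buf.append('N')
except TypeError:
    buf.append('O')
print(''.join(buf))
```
MNO

finally runs before re-raised exception propagates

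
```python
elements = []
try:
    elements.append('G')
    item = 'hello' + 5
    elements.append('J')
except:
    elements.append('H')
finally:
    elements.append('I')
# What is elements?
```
['G', 'H', 'I']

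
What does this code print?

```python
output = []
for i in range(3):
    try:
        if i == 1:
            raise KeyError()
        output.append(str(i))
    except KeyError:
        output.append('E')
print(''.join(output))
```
0E2

Exception on i=1 caught, loop continues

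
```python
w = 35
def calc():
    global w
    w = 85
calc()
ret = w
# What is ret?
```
85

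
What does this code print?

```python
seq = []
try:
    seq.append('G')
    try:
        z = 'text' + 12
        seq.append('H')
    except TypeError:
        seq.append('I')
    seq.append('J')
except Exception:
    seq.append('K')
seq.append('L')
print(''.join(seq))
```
GIJL

Inner exception caught by inner handler, outer continues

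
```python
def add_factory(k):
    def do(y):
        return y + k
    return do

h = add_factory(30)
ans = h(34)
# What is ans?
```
64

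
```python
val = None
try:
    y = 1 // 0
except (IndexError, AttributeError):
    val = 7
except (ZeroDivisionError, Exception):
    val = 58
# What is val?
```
58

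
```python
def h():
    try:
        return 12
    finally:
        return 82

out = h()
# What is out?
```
82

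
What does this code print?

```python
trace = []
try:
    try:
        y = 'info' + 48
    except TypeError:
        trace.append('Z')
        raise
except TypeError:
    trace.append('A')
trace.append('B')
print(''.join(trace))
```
ZAB

raise without argument re-raises current exception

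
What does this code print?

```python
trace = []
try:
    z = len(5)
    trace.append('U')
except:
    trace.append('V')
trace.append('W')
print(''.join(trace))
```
VW

Exception raised in try, caught by bare except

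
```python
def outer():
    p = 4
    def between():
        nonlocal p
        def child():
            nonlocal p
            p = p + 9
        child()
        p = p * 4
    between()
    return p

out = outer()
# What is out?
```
52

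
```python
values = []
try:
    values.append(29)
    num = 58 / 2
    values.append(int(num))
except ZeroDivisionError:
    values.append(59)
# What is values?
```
[29, 29]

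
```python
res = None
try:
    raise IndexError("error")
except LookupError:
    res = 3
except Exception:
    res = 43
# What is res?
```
3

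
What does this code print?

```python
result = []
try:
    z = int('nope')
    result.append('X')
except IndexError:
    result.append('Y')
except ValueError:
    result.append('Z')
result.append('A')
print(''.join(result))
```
ZA

ValueError is caught by its specific handler, not IndexError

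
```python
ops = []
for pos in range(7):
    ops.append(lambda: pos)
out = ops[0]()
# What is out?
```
6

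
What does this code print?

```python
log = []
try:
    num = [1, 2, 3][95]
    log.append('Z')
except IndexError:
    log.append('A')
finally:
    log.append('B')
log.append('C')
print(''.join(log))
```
ABC

finally always runs, even after exception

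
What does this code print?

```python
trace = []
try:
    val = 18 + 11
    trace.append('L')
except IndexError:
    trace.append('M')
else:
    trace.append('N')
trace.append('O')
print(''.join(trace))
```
LNO

else block runs when no exception occurs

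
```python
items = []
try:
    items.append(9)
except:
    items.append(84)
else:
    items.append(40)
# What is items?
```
[9, 40]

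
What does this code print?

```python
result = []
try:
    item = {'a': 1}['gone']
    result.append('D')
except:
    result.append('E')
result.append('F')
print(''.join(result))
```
EF

Exception raised in try, caught by bare except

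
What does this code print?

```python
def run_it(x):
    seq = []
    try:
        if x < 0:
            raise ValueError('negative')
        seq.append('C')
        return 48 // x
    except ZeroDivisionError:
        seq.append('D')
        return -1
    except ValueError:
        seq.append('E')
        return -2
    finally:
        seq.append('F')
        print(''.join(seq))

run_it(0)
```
CDF

x=0 causes ZeroDivisionError, caught, finally prints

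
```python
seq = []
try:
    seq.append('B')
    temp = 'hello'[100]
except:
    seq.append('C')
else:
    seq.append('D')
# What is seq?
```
['B', 'C']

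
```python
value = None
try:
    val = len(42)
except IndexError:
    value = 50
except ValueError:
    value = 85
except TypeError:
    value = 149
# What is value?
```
149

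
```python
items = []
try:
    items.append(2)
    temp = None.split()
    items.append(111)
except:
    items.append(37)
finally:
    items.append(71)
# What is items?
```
[2, 37, 71]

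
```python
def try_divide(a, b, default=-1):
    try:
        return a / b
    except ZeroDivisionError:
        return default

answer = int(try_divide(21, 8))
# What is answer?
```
2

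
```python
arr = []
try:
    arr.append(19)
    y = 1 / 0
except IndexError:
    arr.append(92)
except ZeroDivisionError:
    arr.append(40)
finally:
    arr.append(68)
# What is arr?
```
[19, 40, 68]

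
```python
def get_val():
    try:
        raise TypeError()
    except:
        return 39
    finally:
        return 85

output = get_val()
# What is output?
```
85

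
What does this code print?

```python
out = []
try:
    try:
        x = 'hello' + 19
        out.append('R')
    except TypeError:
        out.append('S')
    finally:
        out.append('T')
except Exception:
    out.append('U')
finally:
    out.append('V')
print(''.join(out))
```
STV

Both finally blocks run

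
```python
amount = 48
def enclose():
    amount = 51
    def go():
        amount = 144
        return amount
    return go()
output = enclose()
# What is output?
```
144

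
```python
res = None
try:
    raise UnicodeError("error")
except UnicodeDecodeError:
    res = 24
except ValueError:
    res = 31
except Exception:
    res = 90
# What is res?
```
31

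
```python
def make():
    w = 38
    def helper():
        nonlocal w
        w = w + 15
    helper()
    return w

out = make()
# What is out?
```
53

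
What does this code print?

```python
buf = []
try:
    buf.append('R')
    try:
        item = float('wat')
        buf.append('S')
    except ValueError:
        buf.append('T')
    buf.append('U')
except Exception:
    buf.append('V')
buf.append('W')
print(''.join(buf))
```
RTUW

Inner exception caught by inner handler, outer continues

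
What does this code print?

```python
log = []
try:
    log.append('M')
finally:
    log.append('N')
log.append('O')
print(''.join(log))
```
MNO

try/finally without except, no exception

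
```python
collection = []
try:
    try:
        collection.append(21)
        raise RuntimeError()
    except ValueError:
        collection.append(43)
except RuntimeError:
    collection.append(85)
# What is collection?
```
[21, 85]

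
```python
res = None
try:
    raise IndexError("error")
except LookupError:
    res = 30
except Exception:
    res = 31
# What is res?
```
30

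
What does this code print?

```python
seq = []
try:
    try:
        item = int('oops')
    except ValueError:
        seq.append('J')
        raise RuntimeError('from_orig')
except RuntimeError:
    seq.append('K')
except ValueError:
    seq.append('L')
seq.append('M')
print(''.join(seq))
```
JKM

RuntimeError raised and caught, original ValueError not re-raised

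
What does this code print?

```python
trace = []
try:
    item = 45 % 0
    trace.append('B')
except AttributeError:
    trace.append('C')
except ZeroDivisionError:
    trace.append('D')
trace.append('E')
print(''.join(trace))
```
DE

ZeroDivisionError is caught by its specific handler, not AttributeError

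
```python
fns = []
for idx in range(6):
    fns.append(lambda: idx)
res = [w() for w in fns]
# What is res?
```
[5, 5, 5, 5, 5, 5]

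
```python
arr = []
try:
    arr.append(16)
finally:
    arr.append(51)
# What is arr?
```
[16, 51]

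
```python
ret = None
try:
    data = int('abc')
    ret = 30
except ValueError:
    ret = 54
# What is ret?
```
54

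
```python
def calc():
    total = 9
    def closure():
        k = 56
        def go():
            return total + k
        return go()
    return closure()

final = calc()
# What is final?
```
65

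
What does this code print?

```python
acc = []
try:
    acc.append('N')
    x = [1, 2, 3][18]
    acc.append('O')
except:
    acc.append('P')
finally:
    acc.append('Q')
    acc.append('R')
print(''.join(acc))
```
NPQR

Code before exception runs, then except, then all of finally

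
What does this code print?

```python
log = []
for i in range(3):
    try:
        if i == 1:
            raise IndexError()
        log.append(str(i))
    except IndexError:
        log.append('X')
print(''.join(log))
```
0X2

Exception on i=1 caught, loop continues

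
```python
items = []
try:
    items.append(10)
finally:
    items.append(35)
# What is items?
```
[10, 35]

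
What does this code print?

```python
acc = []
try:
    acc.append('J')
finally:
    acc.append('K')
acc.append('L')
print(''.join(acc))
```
JKL

try/finally without except, no exception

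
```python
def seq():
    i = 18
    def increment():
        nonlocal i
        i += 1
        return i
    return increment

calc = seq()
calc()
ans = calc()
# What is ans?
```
20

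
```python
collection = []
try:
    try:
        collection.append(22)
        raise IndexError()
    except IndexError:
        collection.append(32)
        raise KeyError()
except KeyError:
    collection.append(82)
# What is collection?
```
[22, 32, 82]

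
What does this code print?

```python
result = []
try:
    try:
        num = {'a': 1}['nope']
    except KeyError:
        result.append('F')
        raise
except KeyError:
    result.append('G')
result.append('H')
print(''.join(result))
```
FGH

raise without argument re-raises current exception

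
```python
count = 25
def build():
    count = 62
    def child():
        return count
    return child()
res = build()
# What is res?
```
62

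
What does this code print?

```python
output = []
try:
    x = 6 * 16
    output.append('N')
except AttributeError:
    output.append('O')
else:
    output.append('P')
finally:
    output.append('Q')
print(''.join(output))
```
NPQ

else runs before finally when no exception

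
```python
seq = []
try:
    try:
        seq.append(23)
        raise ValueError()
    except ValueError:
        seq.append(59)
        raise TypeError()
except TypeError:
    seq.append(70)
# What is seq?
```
[23, 59, 70]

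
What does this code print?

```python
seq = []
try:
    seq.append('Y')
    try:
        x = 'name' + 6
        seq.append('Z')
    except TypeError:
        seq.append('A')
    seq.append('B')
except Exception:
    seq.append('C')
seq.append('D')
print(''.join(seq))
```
YABD

Inner exception caught by inner handler, outer continues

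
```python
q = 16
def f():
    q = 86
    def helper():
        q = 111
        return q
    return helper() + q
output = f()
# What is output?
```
197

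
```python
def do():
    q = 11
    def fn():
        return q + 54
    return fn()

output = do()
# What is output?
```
65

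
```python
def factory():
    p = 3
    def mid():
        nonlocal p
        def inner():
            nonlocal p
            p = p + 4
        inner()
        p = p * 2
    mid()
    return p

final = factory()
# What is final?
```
14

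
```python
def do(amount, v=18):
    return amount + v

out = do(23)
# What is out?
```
41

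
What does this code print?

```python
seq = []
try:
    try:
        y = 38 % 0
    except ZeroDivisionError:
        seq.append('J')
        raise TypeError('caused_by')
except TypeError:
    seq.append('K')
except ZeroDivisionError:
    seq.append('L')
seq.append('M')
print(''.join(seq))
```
JKM

TypeError raised and caught, original ZeroDivisionError not re-raised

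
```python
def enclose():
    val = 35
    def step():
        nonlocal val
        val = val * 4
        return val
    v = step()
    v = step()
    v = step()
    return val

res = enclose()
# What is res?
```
2240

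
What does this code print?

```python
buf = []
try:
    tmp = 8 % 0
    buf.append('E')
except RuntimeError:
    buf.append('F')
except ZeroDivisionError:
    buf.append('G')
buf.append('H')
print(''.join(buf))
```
GH

ZeroDivisionError is caught by its specific handler, not RuntimeError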